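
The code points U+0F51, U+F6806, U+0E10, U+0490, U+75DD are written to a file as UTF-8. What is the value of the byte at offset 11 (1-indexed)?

1-indexed offset 11 is 0-indexed offset 10.
U+0F51 → 3-byte form E0 BD 91 at offsets 0–2.
U+F6806 → 4-byte form F3 B6 A0 86 at offsets 3–6.
U+0E10 → 3-byte form E0 B8 90 at offsets 7–9.
U+0490 → 2-byte form D2 90 at offsets 10–11.
Offset 10 falls in char 4's range; it's byte 1 of D2 90 = 0xD2.

0xD2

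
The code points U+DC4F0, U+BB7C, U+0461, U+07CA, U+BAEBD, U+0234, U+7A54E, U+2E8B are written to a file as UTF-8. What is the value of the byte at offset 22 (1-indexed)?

0xE2

1-indexed offset 22 is 0-indexed offset 21.
U+DC4F0 → 4-byte form F3 9C 93 B0 at offsets 0–3.
U+BB7C → 3-byte form EB AD BC at offsets 4–6.
U+0461 → 2-byte form D1 A1 at offsets 7–8.
U+07CA → 2-byte form DF 8A at offsets 9–10.
U+BAEBD → 4-byte form F2 BA BA BD at offsets 11–14.
U+0234 → 2-byte form C8 B4 at offsets 15–16.
U+7A54E → 4-byte form F1 BA 95 8E at offsets 17–20.
U+2E8B → 3-byte form E2 BA 8B at offsets 21–23.
Offset 21 falls in char 8's range; it's byte 1 of E2 BA 8B = 0xE2.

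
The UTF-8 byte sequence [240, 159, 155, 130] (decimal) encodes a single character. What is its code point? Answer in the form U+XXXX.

U+1F6C2

Leading byte 0xF0 = 11110000 matches 11110xxx → 4-byte sequence.
Byte 1: 0xF0 = 11110000, payload 000 (3 bits).
Byte 2: 0x9F = 10011111 (10xxxxxx ✓), payload 011111.
Byte 3: 0x9B = 10011011 (10xxxxxx ✓), payload 011011.
Byte 4: 0x82 = 10000010 (10xxxxxx ✓), payload 000010.
Concatenate: 000011111011011000010 = 0x1F6C2 (21 bits → U+1F6C2).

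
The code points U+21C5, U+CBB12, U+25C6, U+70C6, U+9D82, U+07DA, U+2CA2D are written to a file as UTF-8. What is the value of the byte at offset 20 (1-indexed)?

0xAC

1-indexed offset 20 is 0-indexed offset 19.
U+21C5 → 3-byte form E2 87 85 at offsets 0–2.
U+CBB12 → 4-byte form F3 8B AC 92 at offsets 3–6.
U+25C6 → 3-byte form E2 97 86 at offsets 7–9.
U+70C6 → 3-byte form E7 83 86 at offsets 10–12.
U+9D82 → 3-byte form E9 B6 82 at offsets 13–15.
U+07DA → 2-byte form DF 9A at offsets 16–17.
U+2CA2D → 4-byte form F0 AC A8 AD at offsets 18–21.
Offset 19 falls in char 7's range; it's byte 2 of F0 AC A8 AD = 0xAC.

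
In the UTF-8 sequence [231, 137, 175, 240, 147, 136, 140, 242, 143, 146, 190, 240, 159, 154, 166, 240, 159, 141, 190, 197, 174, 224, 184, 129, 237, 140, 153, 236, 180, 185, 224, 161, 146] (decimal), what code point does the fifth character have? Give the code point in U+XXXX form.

U+1F37E

Offset 0: leading byte 0xE7 = 11100111 → 3-byte char #1 = E7 89 AF.
Offset 3: leading byte 0xF0 = 11110000 → 4-byte char #2 = F0 93 88 8C.
Offset 7: leading byte 0xF2 = 11110010 → 4-byte char #3 = F2 8F 92 BE.
Offset 11: leading byte 0xF0 = 11110000 → 4-byte char #4 = F0 9F 9A A6.
Offset 15: leading byte 0xF0 = 11110000 → 4-byte char #5 = F0 9F 8D BE.
Leading byte 0xF0 = 11110000 matches 11110xxx → 4-byte sequence.
Byte 1: 0xF0 = 11110000, payload 000 (3 bits).
Byte 2: 0x9F = 10011111 (10xxxxxx ✓), payload 011111.
Byte 3: 0x8D = 10001101 (10xxxxxx ✓), payload 001101.
Byte 4: 0xBE = 10111110 (10xxxxxx ✓), payload 111110.
Concatenate: 000011111001101111110 = 0x1F37E (21 bits → U+1F37E).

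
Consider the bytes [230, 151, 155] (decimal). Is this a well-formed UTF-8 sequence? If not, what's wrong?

valid

Leading byte 0xE6 = 11100110 → 3-byte form.
Continuation bytes 0x97=10010111, 0x9B=10011011 all match 10xxxxxx.
Decoded value 0x65DB is ≥ 0x800 (shortest form) and not a surrogate.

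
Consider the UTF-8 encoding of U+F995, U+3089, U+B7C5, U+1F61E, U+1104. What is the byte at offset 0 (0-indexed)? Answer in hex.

U+F995 → 3-byte form EF A6 95 at offsets 0–2.
Offset 0 falls in char 1's range; it's byte 1 of EF A6 95 = 0xEF.

0xEF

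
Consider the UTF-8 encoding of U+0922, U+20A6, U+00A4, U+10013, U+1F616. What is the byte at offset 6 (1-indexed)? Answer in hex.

1-indexed offset 6 is 0-indexed offset 5.
U+0922 → 3-byte form E0 A4 A2 at offsets 0–2.
U+20A6 → 3-byte form E2 82 A6 at offsets 3–5.
Offset 5 falls in char 2's range; it's byte 3 of E2 82 A6 = 0xA6.

0xA6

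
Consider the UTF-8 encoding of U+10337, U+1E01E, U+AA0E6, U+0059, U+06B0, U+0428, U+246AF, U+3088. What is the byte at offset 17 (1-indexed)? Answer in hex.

1-indexed offset 17 is 0-indexed offset 16.
U+10337 → 4-byte form F0 90 8C B7 at offsets 0–3.
U+1E01E → 4-byte form F0 9E 80 9E at offsets 4–7.
U+AA0E6 → 4-byte form F2 AA 83 A6 at offsets 8–11.
U+0059 → 1-byte form 59 at offsets 12–12.
U+06B0 → 2-byte form DA B0 at offsets 13–14.
U+0428 → 2-byte form D0 A8 at offsets 15–16.
Offset 16 falls in char 6's range; it's byte 2 of D0 A8 = 0xA8.

0xA8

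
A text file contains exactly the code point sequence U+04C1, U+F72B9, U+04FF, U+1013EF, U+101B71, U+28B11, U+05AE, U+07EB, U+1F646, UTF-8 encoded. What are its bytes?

U+04C1: 2-byte form → D3 81.
U+F72B9: 4-byte form → F3 B7 8A B9.
U+04FF: 2-byte form → D3 BF.
U+1013EF: 4-byte form → F4 81 8F AF.
U+101B71: 4-byte form → F4 81 AD B1.
U+28B11: 4-byte form → F0 A8 AC 91.
U+05AE: 2-byte form → D6 AE.
U+07EB: 2-byte form → DF AB.
U+1F646: 4-byte form → F0 9F 99 86.
Concatenated (28 bytes): D3 81 F3 B7 8A B9 D3 BF F4 81 8F AF F4 81 AD B1 F0 A8 AC 91 D6 AE DF AB F0 9F 99 86.

D3 81 F3 B7 8A B9 D3 BF F4 81 8F AF F4 81 AD B1 F0 A8 AC 91 D6 AE DF AB F0 9F 99 86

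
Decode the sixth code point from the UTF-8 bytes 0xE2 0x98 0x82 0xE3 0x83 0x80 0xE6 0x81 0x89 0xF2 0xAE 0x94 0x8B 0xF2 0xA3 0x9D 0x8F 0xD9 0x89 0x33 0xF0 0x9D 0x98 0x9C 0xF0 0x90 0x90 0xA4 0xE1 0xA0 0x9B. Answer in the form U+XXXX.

U+0649

Offset 0: leading byte 0xE2 = 11100010 → 3-byte char #1 = E2 98 82.
Offset 3: leading byte 0xE3 = 11100011 → 3-byte char #2 = E3 83 80.
Offset 6: leading byte 0xE6 = 11100110 → 3-byte char #3 = E6 81 89.
Offset 9: leading byte 0xF2 = 11110010 → 4-byte char #4 = F2 AE 94 8B.
Offset 13: leading byte 0xF2 = 11110010 → 4-byte char #5 = F2 A3 9D 8F.
Offset 17: leading byte 0xD9 = 11011001 → 2-byte char #6 = D9 89.
Leading byte 0xD9 = 11011001 matches 110xxxxx → 2-byte sequence.
Byte 1: 0xD9 = 11011001, payload 11001 (5 bits).
Byte 2: 0x89 = 10001001 (10xxxxxx ✓), payload 001001.
Concatenate: 11001001001 = 0x649 (11 bits → U+0649).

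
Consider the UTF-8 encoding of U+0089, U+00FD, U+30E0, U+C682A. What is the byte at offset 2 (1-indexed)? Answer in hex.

0x89

1-indexed offset 2 is 0-indexed offset 1.
U+0089 → 2-byte form C2 89 at offsets 0–1.
Offset 1 falls in char 1's range; it's byte 2 of C2 89 = 0x89.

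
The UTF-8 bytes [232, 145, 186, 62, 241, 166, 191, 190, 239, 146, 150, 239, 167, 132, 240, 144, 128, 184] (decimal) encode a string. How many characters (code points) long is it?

Byte at offset 0: 0xE8 = 11101000 → 3-byte char (#1). Advance 3.
Byte at offset 3: 0x3E = 00111110 → 1-byte char (#2). Advance 1.
Byte at offset 4: 0xF1 = 11110001 → 4-byte char (#3). Advance 4.
Byte at offset 8: 0xEF = 11101111 → 3-byte char (#4). Advance 3.
Byte at offset 11: 0xEF = 11101111 → 3-byte char (#5). Advance 3.
Byte at offset 14: 0xF0 = 11110000 → 4-byte char (#6). Advance 4.
Reached end at offset 18 after 6 code points.

6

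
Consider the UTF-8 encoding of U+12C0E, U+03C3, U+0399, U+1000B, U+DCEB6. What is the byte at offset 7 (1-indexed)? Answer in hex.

0xCE

1-indexed offset 7 is 0-indexed offset 6.
U+12C0E → 4-byte form F0 92 B0 8E at offsets 0–3.
U+03C3 → 2-byte form CF 83 at offsets 4–5.
U+0399 → 2-byte form CE 99 at offsets 6–7.
Offset 6 falls in char 3's range; it's byte 1 of CE 99 = 0xCE.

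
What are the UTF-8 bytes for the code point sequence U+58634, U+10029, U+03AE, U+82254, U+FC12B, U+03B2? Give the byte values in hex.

U+58634: 4-byte form → F1 98 98 B4.
U+10029: 4-byte form → F0 90 80 A9.
U+03AE: 2-byte form → CE AE.
U+82254: 4-byte form → F2 82 89 94.
U+FC12B: 4-byte form → F3 BC 84 AB.
U+03B2: 2-byte form → CE B2.
Concatenated (20 bytes): F1 98 98 B4 F0 90 80 A9 CE AE F2 82 89 94 F3 BC 84 AB CE B2.

F1 98 98 B4 F0 90 80 A9 CE AE F2 82 89 94 F3 BC 84 AB CE B2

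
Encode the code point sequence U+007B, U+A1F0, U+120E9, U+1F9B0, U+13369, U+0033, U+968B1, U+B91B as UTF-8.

7B EA 87 B0 F0 92 83 A9 F0 9F A6 B0 F0 93 8D A9 33 F2 96 A2 B1 EB A4 9B

U+007B: 1-byte form → 7B.
U+A1F0: 3-byte form → EA 87 B0.
U+120E9: 4-byte form → F0 92 83 A9.
U+1F9B0: 4-byte form → F0 9F A6 B0.
U+13369: 4-byte form → F0 93 8D A9.
U+0033: 1-byte form → 33.
U+968B1: 4-byte form → F2 96 A2 B1.
U+B91B: 3-byte form → EB A4 9B.
Concatenated (24 bytes): 7B EA 87 B0 F0 92 83 A9 F0 9F A6 B0 F0 93 8D A9 33 F2 96 A2 B1 EB A4 9B.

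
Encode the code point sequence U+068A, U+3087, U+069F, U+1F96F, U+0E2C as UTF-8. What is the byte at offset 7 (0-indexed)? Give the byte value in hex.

0xF0

U+068A → 2-byte form DA 8A at offsets 0–1.
U+3087 → 3-byte form E3 82 87 at offsets 2–4.
U+069F → 2-byte form DA 9F at offsets 5–6.
U+1F96F → 4-byte form F0 9F A5 AF at offsets 7–10.
Offset 7 falls in char 4's range; it's byte 1 of F0 9F A5 AF = 0xF0.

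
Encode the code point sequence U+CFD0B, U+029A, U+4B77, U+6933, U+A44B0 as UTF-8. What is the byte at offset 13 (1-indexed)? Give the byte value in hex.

1-indexed offset 13 is 0-indexed offset 12.
U+CFD0B → 4-byte form F3 8F B4 8B at offsets 0–3.
U+029A → 2-byte form CA 9A at offsets 4–5.
U+4B77 → 3-byte form E4 AD B7 at offsets 6–8.
U+6933 → 3-byte form E6 A4 B3 at offsets 9–11.
U+A44B0 → 4-byte form F2 A4 92 B0 at offsets 12–15.
Offset 12 falls in char 5's range; it's byte 1 of F2 A4 92 B0 = 0xF2.

0xF2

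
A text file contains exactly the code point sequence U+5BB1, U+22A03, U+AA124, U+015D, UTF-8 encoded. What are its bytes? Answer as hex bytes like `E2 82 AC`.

U+5BB1: 3-byte form → E5 AE B1.
U+22A03: 4-byte form → F0 A2 A8 83.
U+AA124: 4-byte form → F2 AA 84 A4.
U+015D: 2-byte form → C5 9D.
Concatenated (13 bytes): E5 AE B1 F0 A2 A8 83 F2 AA 84 A4 C5 9D.

E5 AE B1 F0 A2 A8 83 F2 AA 84 A4 C5 9D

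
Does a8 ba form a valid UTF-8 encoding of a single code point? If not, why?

Byte 0xA8 = 10101000 has the form 10xxxxxx — a continuation byte — but there is no preceding leading byte.

invalid (continuation byte with no leading byte)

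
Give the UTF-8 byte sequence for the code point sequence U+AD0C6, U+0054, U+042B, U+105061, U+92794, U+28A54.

F2 AD 83 86 54 D0 AB F4 85 81 A1 F2 92 9E 94 F0 A8 A9 94

U+AD0C6: 4-byte form → F2 AD 83 86.
U+0054: 1-byte form → 54.
U+042B: 2-byte form → D0 AB.
U+105061: 4-byte form → F4 85 81 A1.
U+92794: 4-byte form → F2 92 9E 94.
U+28A54: 4-byte form → F0 A8 A9 94.
Concatenated (19 bytes): F2 AD 83 86 54 D0 AB F4 85 81 A1 F2 92 9E 94 F0 A8 A9 94.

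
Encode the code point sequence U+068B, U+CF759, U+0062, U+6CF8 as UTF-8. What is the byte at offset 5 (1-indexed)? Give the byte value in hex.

0x9D

1-indexed offset 5 is 0-indexed offset 4.
U+068B → 2-byte form DA 8B at offsets 0–1.
U+CF759 → 4-byte form F3 8F 9D 99 at offsets 2–5.
Offset 4 falls in char 2's range; it's byte 3 of F3 8F 9D 99 = 0x9D.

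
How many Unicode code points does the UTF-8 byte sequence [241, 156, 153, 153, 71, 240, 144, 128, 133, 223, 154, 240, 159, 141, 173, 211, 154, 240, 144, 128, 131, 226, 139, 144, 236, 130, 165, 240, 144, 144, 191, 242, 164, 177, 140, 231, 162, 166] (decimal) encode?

Byte at offset 0: 0xF1 = 11110001 → 4-byte char (#1). Advance 4.
Byte at offset 4: 0x47 = 01000111 → 1-byte char (#2). Advance 1.
Byte at offset 5: 0xF0 = 11110000 → 4-byte char (#3). Advance 4.
Byte at offset 9: 0xDF = 11011111 → 2-byte char (#4). Advance 2.
Byte at offset 11: 0xF0 = 11110000 → 4-byte char (#5). Advance 4.
Byte at offset 15: 0xD3 = 11010011 → 2-byte char (#6). Advance 2.
Byte at offset 17: 0xF0 = 11110000 → 4-byte char (#7). Advance 4.
Byte at offset 21: 0xE2 = 11100010 → 3-byte char (#8). Advance 3.
Byte at offset 24: 0xEC = 11101100 → 3-byte char (#9). Advance 3.
Byte at offset 27: 0xF0 = 11110000 → 4-byte char (#10). Advance 4.
Byte at offset 31: 0xF2 = 11110010 → 4-byte char (#11). Advance 4.
Byte at offset 35: 0xE7 = 11100111 → 3-byte char (#12). Advance 3.
Reached end at offset 38 after 12 code points.

12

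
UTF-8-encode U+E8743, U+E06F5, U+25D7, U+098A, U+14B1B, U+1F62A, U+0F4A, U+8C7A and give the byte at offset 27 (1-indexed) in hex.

0xB1

1-indexed offset 27 is 0-indexed offset 26.
U+E8743 → 4-byte form F3 A8 9D 83 at offsets 0–3.
U+E06F5 → 4-byte form F3 A0 9B B5 at offsets 4–7.
U+25D7 → 3-byte form E2 97 97 at offsets 8–10.
U+098A → 3-byte form E0 A6 8A at offsets 11–13.
U+14B1B → 4-byte form F0 94 AC 9B at offsets 14–17.
U+1F62A → 4-byte form F0 9F 98 AA at offsets 18–21.
U+0F4A → 3-byte form E0 BD 8A at offsets 22–24.
U+8C7A → 3-byte form E8 B1 BA at offsets 25–27.
Offset 26 falls in char 8's range; it's byte 2 of E8 B1 BA = 0xB1.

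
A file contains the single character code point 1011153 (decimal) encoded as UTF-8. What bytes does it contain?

F3 B6 B7 91

U+F6DD1 = 0xF6DD1 = 1011153 decimal. In range U+10000–U+10FFFF → 4-byte form: 11110xxx 10xxxxxx 10xxxxxx 10xxxxxx.
Binary (21 bits): 011110110110111010001.
Split 3+6+6+6: 011 | 110110 | 110111 | 010001.
Byte 1: 11110011 = 0xF3.
Byte 2: 10110110 = 0xB6.
Byte 3: 10110111 = 0xB7.
Byte 4: 10010001 = 0x91.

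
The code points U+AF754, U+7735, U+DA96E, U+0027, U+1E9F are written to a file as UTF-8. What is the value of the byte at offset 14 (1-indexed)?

1-indexed offset 14 is 0-indexed offset 13.
U+AF754 → 4-byte form F2 AF 9D 94 at offsets 0–3.
U+7735 → 3-byte form E7 9C B5 at offsets 4–6.
U+DA96E → 4-byte form F3 9A A5 AE at offsets 7–10.
U+0027 → 1-byte form 27 at offsets 11–11.
U+1E9F → 3-byte form E1 BA 9F at offsets 12–14.
Offset 13 falls in char 5's range; it's byte 2 of E1 BA 9F = 0xBA.

0xBA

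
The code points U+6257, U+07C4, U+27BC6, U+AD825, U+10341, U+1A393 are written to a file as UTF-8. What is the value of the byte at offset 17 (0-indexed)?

0xF0

U+6257 → 3-byte form E6 89 97 at offsets 0–2.
U+07C4 → 2-byte form DF 84 at offsets 3–4.
U+27BC6 → 4-byte form F0 A7 AF 86 at offsets 5–8.
U+AD825 → 4-byte form F2 AD A0 A5 at offsets 9–12.
U+10341 → 4-byte form F0 90 8D 81 at offsets 13–16.
U+1A393 → 4-byte form F0 9A 8E 93 at offsets 17–20.
Offset 17 falls in char 6's range; it's byte 1 of F0 9A 8E 93 = 0xF0.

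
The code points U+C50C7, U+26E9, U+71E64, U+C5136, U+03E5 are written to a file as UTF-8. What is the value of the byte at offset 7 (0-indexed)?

0xF1

U+C50C7 → 4-byte form F3 85 83 87 at offsets 0–3.
U+26E9 → 3-byte form E2 9B A9 at offsets 4–6.
U+71E64 → 4-byte form F1 B1 B9 A4 at offsets 7–10.
Offset 7 falls in char 3's range; it's byte 1 of F1 B1 B9 A4 = 0xF1.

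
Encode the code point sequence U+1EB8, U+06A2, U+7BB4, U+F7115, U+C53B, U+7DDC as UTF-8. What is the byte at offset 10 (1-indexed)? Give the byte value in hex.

1-indexed offset 10 is 0-indexed offset 9.
U+1EB8 → 3-byte form E1 BA B8 at offsets 0–2.
U+06A2 → 2-byte form DA A2 at offsets 3–4.
U+7BB4 → 3-byte form E7 AE B4 at offsets 5–7.
U+F7115 → 4-byte form F3 B7 84 95 at offsets 8–11.
Offset 9 falls in char 4's range; it's byte 2 of F3 B7 84 95 = 0xB7.

0xB7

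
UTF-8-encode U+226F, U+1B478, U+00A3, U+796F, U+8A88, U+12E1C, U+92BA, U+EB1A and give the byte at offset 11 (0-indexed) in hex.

0xAF

U+226F → 3-byte form E2 89 AF at offsets 0–2.
U+1B478 → 4-byte form F0 9B 91 B8 at offsets 3–6.
U+00A3 → 2-byte form C2 A3 at offsets 7–8.
U+796F → 3-byte form E7 A5 AF at offsets 9–11.
Offset 11 falls in char 4's range; it's byte 3 of E7 A5 AF = 0xAF.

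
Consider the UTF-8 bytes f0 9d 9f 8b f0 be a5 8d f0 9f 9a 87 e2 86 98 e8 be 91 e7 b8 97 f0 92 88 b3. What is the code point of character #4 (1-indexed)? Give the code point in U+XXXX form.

Offset 0: leading byte 0xF0 = 11110000 → 4-byte char #1 = F0 9D 9F 8B.
Offset 4: leading byte 0xF0 = 11110000 → 4-byte char #2 = F0 BE A5 8D.
Offset 8: leading byte 0xF0 = 11110000 → 4-byte char #3 = F0 9F 9A 87.
Offset 12: leading byte 0xE2 = 11100010 → 3-byte char #4 = E2 86 98.
Leading byte 0xE2 = 11100010 matches 1110xxxx → 3-byte sequence.
Byte 1: 0xE2 = 11100010, payload 0010 (4 bits).
Byte 2: 0x86 = 10000110 (10xxxxxx ✓), payload 000110.
Byte 3: 0x98 = 10011000 (10xxxxxx ✓), payload 011000.
Concatenate: 0010000110011000 = 0x2198 (16 bits → U+2198).

U+2198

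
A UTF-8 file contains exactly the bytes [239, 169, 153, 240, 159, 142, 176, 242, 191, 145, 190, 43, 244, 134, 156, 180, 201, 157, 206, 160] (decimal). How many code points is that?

7

Byte at offset 0: 0xEF = 11101111 → 3-byte char (#1). Advance 3.
Byte at offset 3: 0xF0 = 11110000 → 4-byte char (#2). Advance 4.
Byte at offset 7: 0xF2 = 11110010 → 4-byte char (#3). Advance 4.
Byte at offset 11: 0x2B = 00101011 → 1-byte char (#4). Advance 1.
Byte at offset 12: 0xF4 = 11110100 → 4-byte char (#5). Advance 4.
Byte at offset 16: 0xC9 = 11001001 → 2-byte char (#6). Advance 2.
Byte at offset 18: 0xCE = 11001110 → 2-byte char (#7). Advance 2.
Reached end at offset 20 after 7 code points.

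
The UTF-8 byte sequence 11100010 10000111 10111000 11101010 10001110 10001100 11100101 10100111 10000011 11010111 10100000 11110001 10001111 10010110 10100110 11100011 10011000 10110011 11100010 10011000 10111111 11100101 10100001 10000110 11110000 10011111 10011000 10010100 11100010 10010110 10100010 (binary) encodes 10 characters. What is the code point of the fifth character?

U+4F5A6

Offset 0: leading byte 0xE2 = 11100010 → 3-byte char #1 = E2 87 B8.
Offset 3: leading byte 0xEA = 11101010 → 3-byte char #2 = EA 8E 8C.
Offset 6: leading byte 0xE5 = 11100101 → 3-byte char #3 = E5 A7 83.
Offset 9: leading byte 0xD7 = 11010111 → 2-byte char #4 = D7 A0.
Offset 11: leading byte 0xF1 = 11110001 → 4-byte char #5 = F1 8F 96 A6.
Leading byte 0xF1 = 11110001 matches 11110xxx → 4-byte sequence.
Byte 1: 0xF1 = 11110001, payload 001 (3 bits).
Byte 2: 0x8F = 10001111 (10xxxxxx ✓), payload 001111.
Byte 3: 0x96 = 10010110 (10xxxxxx ✓), payload 010110.
Byte 4: 0xA6 = 10100110 (10xxxxxx ✓), payload 100110.
Concatenate: 001001111010110100110 = 0x4F5A6 (21 bits → U+4F5A6).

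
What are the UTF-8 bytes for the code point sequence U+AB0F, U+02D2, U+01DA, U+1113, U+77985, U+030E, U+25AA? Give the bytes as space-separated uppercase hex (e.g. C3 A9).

EA AC 8F CB 92 C7 9A E1 84 93 F1 B7 A6 85 CC 8E E2 96 AA

U+AB0F: 3-byte form → EA AC 8F.
U+02D2: 2-byte form → CB 92.
U+01DA: 2-byte form → C7 9A.
U+1113: 3-byte form → E1 84 93.
U+77985: 4-byte form → F1 B7 A6 85.
U+030E: 2-byte form → CC 8E.
U+25AA: 3-byte form → E2 96 AA.
Concatenated (19 bytes): EA AC 8F CB 92 C7 9A E1 84 93 F1 B7 A6 85 CC 8E E2 96 AA.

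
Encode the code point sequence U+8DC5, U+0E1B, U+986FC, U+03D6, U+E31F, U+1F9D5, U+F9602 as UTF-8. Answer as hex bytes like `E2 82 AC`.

E8 B7 85 E0 B8 9B F2 98 9B BC CF 96 EE 8C 9F F0 9F A7 95 F3 B9 98 82

U+8DC5: 3-byte form → E8 B7 85.
U+0E1B: 3-byte form → E0 B8 9B.
U+986FC: 4-byte form → F2 98 9B BC.
U+03D6: 2-byte form → CF 96.
U+E31F: 3-byte form → EE 8C 9F.
U+1F9D5: 4-byte form → F0 9F A7 95.
U+F9602: 4-byte form → F3 B9 98 82.
Concatenated (23 bytes): E8 B7 85 E0 B8 9B F2 98 9B BC CF 96 EE 8C 9F F0 9F A7 95 F3 B9 98 82.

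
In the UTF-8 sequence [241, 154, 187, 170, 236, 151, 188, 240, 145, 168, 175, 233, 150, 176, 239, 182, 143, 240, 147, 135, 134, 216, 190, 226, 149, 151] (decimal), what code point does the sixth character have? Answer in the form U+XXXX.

U+131C6

Offset 0: leading byte 0xF1 = 11110001 → 4-byte char #1 = F1 9A BB AA.
Offset 4: leading byte 0xEC = 11101100 → 3-byte char #2 = EC 97 BC.
Offset 7: leading byte 0xF0 = 11110000 → 4-byte char #3 = F0 91 A8 AF.
Offset 11: leading byte 0xE9 = 11101001 → 3-byte char #4 = E9 96 B0.
Offset 14: leading byte 0xEF = 11101111 → 3-byte char #5 = EF B6 8F.
Offset 17: leading byte 0xF0 = 11110000 → 4-byte char #6 = F0 93 87 86.
Leading byte 0xF0 = 11110000 matches 11110xxx → 4-byte sequence.
Byte 1: 0xF0 = 11110000, payload 000 (3 bits).
Byte 2: 0x93 = 10010011 (10xxxxxx ✓), payload 010011.
Byte 3: 0x87 = 10000111 (10xxxxxx ✓), payload 000111.
Byte 4: 0x86 = 10000110 (10xxxxxx ✓), payload 000110.
Concatenate: 000010011000111000110 = 0x131C6 (21 bits → U+131C6).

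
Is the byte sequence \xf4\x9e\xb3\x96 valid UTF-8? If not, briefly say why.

Leading byte 0xF4 = 11110100 → 4-byte form.
Payload = 0x11ECD6, which exceeds U+10FFFF, the maximum Unicode code point. (Leading bytes F5–FF, or F4 followed by ≥ 0x90, are invalid.)

invalid (encodes a value above U+10FFFF)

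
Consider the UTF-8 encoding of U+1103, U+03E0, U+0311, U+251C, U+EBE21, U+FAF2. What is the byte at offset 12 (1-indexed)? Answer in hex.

1-indexed offset 12 is 0-indexed offset 11.
U+1103 → 3-byte form E1 84 83 at offsets 0–2.
U+03E0 → 2-byte form CF A0 at offsets 3–4.
U+0311 → 2-byte form CC 91 at offsets 5–6.
U+251C → 3-byte form E2 94 9C at offsets 7–9.
U+EBE21 → 4-byte form F3 AB B8 A1 at offsets 10–13.
Offset 11 falls in char 5's range; it's byte 2 of F3 AB B8 A1 = 0xAB.

0xAB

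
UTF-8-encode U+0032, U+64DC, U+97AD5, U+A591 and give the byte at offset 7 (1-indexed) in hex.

1-indexed offset 7 is 0-indexed offset 6.
U+0032 → 1-byte form 32 at offsets 0–0.
U+64DC → 3-byte form E6 93 9C at offsets 1–3.
U+97AD5 → 4-byte form F2 97 AB 95 at offsets 4–7.
Offset 6 falls in char 3's range; it's byte 3 of F2 97 AB 95 = 0xAB.

0xAB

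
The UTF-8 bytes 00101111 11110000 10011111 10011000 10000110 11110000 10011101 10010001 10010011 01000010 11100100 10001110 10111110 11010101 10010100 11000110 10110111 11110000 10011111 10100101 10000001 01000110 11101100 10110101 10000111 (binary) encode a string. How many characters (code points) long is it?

10

Byte at offset 0: 0x2F = 00101111 → 1-byte char (#1). Advance 1.
Byte at offset 1: 0xF0 = 11110000 → 4-byte char (#2). Advance 4.
Byte at offset 5: 0xF0 = 11110000 → 4-byte char (#3). Advance 4.
Byte at offset 9: 0x42 = 01000010 → 1-byte char (#4). Advance 1.
Byte at offset 10: 0xE4 = 11100100 → 3-byte char (#5). Advance 3.
Byte at offset 13: 0xD5 = 11010101 → 2-byte char (#6). Advance 2.
Byte at offset 15: 0xC6 = 11000110 → 2-byte char (#7). Advance 2.
Byte at offset 17: 0xF0 = 11110000 → 4-byte char (#8). Advance 4.
Byte at offset 21: 0x46 = 01000110 → 1-byte char (#9). Advance 1.
Byte at offset 22: 0xEC = 11101100 → 3-byte char (#10). Advance 3.
Reached end at offset 25 after 10 code points.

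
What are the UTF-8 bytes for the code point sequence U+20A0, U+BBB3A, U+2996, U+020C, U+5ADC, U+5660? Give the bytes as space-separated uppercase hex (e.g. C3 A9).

E2 82 A0 F2 BB AC BA E2 A6 96 C8 8C E5 AB 9C E5 99 A0

U+20A0: 3-byte form → E2 82 A0.
U+BBB3A: 4-byte form → F2 BB AC BA.
U+2996: 3-byte form → E2 A6 96.
U+020C: 2-byte form → C8 8C.
U+5ADC: 3-byte form → E5 AB 9C.
U+5660: 3-byte form → E5 99 A0.
Concatenated (18 bytes): E2 82 A0 F2 BB AC BA E2 A6 96 C8 8C E5 AB 9C E5 99 A0.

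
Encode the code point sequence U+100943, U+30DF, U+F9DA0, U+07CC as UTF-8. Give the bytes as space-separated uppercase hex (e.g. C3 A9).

F4 80 A5 83 E3 83 9F F3 B9 B6 A0 DF 8C

U+100943: 4-byte form → F4 80 A5 83.
U+30DF: 3-byte form → E3 83 9F.
U+F9DA0: 4-byte form → F3 B9 B6 A0.
U+07CC: 2-byte form → DF 8C.
Concatenated (13 bytes): F4 80 A5 83 E3 83 9F F3 B9 B6 A0 DF 8C.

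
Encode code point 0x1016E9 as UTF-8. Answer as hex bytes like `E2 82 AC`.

F4 81 9B A9

U+1016E9 = 0x1016E9 = 1054441 decimal. In range U+10000–U+10FFFF → 4-byte form: 11110xxx 10xxxxxx 10xxxxxx 10xxxxxx.
Binary (21 bits): 100000001011011101001.
Split 3+6+6+6: 100 | 000001 | 011011 | 101001.
Byte 1: 11110100 = 0xF4.
Byte 2: 10000001 = 0x81.
Byte 3: 10011011 = 0x9B.
Byte 4: 10101001 = 0xA9.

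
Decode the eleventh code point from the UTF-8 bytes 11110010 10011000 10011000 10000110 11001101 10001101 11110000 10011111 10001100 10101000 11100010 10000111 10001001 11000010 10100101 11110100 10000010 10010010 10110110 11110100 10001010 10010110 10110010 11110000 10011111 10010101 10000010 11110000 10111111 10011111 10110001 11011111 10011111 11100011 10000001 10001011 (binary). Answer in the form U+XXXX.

Offset 0: leading byte 0xF2 = 11110010 → 4-byte char #1 = F2 98 98 86.
Offset 4: leading byte 0xCD = 11001101 → 2-byte char #2 = CD 8D.
Offset 6: leading byte 0xF0 = 11110000 → 4-byte char #3 = F0 9F 8C A8.
Offset 10: leading byte 0xE2 = 11100010 → 3-byte char #4 = E2 87 89.
Offset 13: leading byte 0xC2 = 11000010 → 2-byte char #5 = C2 A5.
Offset 15: leading byte 0xF4 = 11110100 → 4-byte char #6 = F4 82 92 B6.
Offset 19: leading byte 0xF4 = 11110100 → 4-byte char #7 = F4 8A 96 B2.
Offset 23: leading byte 0xF0 = 11110000 → 4-byte char #8 = F0 9F 95 82.
Offset 27: leading byte 0xF0 = 11110000 → 4-byte char #9 = F0 BF 9F B1.
Offset 31: leading byte 0xDF = 11011111 → 2-byte char #10 = DF 9F.
Offset 33: leading byte 0xE3 = 11100011 → 3-byte char #11 = E3 81 8B.
Leading byte 0xE3 = 11100011 matches 1110xxxx → 3-byte sequence.
Byte 1: 0xE3 = 11100011, payload 0011 (4 bits).
Byte 2: 0x81 = 10000001 (10xxxxxx ✓), payload 000001.
Byte 3: 0x8B = 10001011 (10xxxxxx ✓), payload 001011.
Concatenate: 0011000001001011 = 0x304B (16 bits → U+304B).

U+304B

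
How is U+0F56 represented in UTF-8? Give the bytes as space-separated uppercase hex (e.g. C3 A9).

E0 BD 96

U+0F56 = 0xF56 = 3926 decimal. In range U+0800–U+FFFF → 3-byte form: 1110xxxx 10xxxxxx 10xxxxxx.
Binary (16 bits): 0000111101010110.
Split 4+6+6: 0000 | 111101 | 010110.
Byte 1: 11100000 = 0xE0.
Byte 2: 10111101 = 0xBD.
Byte 3: 10010110 = 0x96.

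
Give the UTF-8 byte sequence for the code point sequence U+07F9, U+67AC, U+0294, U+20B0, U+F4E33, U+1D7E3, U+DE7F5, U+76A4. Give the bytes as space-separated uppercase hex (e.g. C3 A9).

U+07F9: 2-byte form → DF B9.
U+67AC: 3-byte form → E6 9E AC.
U+0294: 2-byte form → CA 94.
U+20B0: 3-byte form → E2 82 B0.
U+F4E33: 4-byte form → F3 B4 B8 B3.
U+1D7E3: 4-byte form → F0 9D 9F A3.
U+DE7F5: 4-byte form → F3 9E 9F B5.
U+76A4: 3-byte form → E7 9A A4.
Concatenated (25 bytes): DF B9 E6 9E AC CA 94 E2 82 B0 F3 B4 B8 B3 F0 9D 9F A3 F3 9E 9F B5 E7 9A A4.

DF B9 E6 9E AC CA 94 E2 82 B0 F3 B4 B8 B3 F0 9D 9F A3 F3 9E 9F B5 E7 9A A4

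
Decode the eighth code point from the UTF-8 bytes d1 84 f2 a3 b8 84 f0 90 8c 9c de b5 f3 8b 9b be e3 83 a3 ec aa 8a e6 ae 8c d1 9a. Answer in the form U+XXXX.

Offset 0: leading byte 0xD1 = 11010001 → 2-byte char #1 = D1 84.
Offset 2: leading byte 0xF2 = 11110010 → 4-byte char #2 = F2 A3 B8 84.
Offset 6: leading byte 0xF0 = 11110000 → 4-byte char #3 = F0 90 8C 9C.
Offset 10: leading byte 0xDE = 11011110 → 2-byte char #4 = DE B5.
Offset 12: leading byte 0xF3 = 11110011 → 4-byte char #5 = F3 8B 9B BE.
Offset 16: leading byte 0xE3 = 11100011 → 3-byte char #6 = E3 83 A3.
Offset 19: leading byte 0xEC = 11101100 → 3-byte char #7 = EC AA 8A.
Offset 22: leading byte 0xE6 = 11100110 → 3-byte char #8 = E6 AE 8C.
Leading byte 0xE6 = 11100110 matches 1110xxxx → 3-byte sequence.
Byte 1: 0xE6 = 11100110, payload 0110 (4 bits).
Byte 2: 0xAE = 10101110 (10xxxxxx ✓), payload 101110.
Byte 3: 0x8C = 10001100 (10xxxxxx ✓), payload 001100.
Concatenate: 0110101110001100 = 0x6B8C (16 bits → U+6B8C).

U+6B8C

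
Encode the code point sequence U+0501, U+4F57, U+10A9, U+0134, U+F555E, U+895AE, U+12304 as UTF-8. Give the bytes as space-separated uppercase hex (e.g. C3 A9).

U+0501: 2-byte form → D4 81.
U+4F57: 3-byte form → E4 BD 97.
U+10A9: 3-byte form → E1 82 A9.
U+0134: 2-byte form → C4 B4.
U+F555E: 4-byte form → F3 B5 95 9E.
U+895AE: 4-byte form → F2 89 96 AE.
U+12304: 4-byte form → F0 92 8C 84.
Concatenated (22 bytes): D4 81 E4 BD 97 E1 82 A9 C4 B4 F3 B5 95 9E F2 89 96 AE F0 92 8C 84.

D4 81 E4 BD 97 E1 82 A9 C4 B4 F3 B5 95 9E F2 89 96 AE F0 92 8C 84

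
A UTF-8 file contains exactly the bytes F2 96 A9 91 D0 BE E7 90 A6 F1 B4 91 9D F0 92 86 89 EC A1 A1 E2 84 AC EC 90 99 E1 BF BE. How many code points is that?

Byte at offset 0: 0xF2 = 11110010 → 4-byte char (#1). Advance 4.
Byte at offset 4: 0xD0 = 11010000 → 2-byte char (#2). Advance 2.
Byte at offset 6: 0xE7 = 11100111 → 3-byte char (#3). Advance 3.
Byte at offset 9: 0xF1 = 11110001 → 4-byte char (#4). Advance 4.
Byte at offset 13: 0xF0 = 11110000 → 4-byte char (#5). Advance 4.
Byte at offset 17: 0xEC = 11101100 → 3-byte char (#6). Advance 3.
Byte at offset 20: 0xE2 = 11100010 → 3-byte char (#7). Advance 3.
Byte at offset 23: 0xEC = 11101100 → 3-byte char (#8). Advance 3.
Byte at offset 26: 0xE1 = 11100001 → 3-byte char (#9). Advance 3.
Reached end at offset 29 after 9 code points.

9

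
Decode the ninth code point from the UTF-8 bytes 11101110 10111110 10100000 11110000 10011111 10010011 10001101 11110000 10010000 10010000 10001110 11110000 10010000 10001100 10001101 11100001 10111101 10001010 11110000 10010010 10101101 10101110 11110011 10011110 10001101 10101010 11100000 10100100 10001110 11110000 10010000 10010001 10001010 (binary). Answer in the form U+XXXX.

U+1044A

Offset 0: leading byte 0xEE = 11101110 → 3-byte char #1 = EE BE A0.
Offset 3: leading byte 0xF0 = 11110000 → 4-byte char #2 = F0 9F 93 8D.
Offset 7: leading byte 0xF0 = 11110000 → 4-byte char #3 = F0 90 90 8E.
Offset 11: leading byte 0xF0 = 11110000 → 4-byte char #4 = F0 90 8C 8D.
Offset 15: leading byte 0xE1 = 11100001 → 3-byte char #5 = E1 BD 8A.
Offset 18: leading byte 0xF0 = 11110000 → 4-byte char #6 = F0 92 AD AE.
Offset 22: leading byte 0xF3 = 11110011 → 4-byte char #7 = F3 9E 8D AA.
Offset 26: leading byte 0xE0 = 11100000 → 3-byte char #8 = E0 A4 8E.
Offset 29: leading byte 0xF0 = 11110000 → 4-byte char #9 = F0 90 91 8A.
Leading byte 0xF0 = 11110000 matches 11110xxx → 4-byte sequence.
Byte 1: 0xF0 = 11110000, payload 000 (3 bits).
Byte 2: 0x90 = 10010000 (10xxxxxx ✓), payload 010000.
Byte 3: 0x91 = 10010001 (10xxxxxx ✓), payload 010001.
Byte 4: 0x8A = 10001010 (10xxxxxx ✓), payload 001010.
Concatenate: 000010000010001001010 = 0x1044A (21 bits → U+1044A).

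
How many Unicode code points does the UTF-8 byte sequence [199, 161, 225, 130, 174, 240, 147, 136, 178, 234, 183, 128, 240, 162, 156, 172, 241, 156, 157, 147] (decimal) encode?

6

Byte at offset 0: 0xC7 = 11000111 → 2-byte char (#1). Advance 2.
Byte at offset 2: 0xE1 = 11100001 → 3-byte char (#2). Advance 3.
Byte at offset 5: 0xF0 = 11110000 → 4-byte char (#3). Advance 4.
Byte at offset 9: 0xEA = 11101010 → 3-byte char (#4). Advance 3.
Byte at offset 12: 0xF0 = 11110000 → 4-byte char (#5). Advance 4.
Byte at offset 16: 0xF1 = 11110001 → 4-byte char (#6). Advance 4.
Reached end at offset 20 after 6 code points.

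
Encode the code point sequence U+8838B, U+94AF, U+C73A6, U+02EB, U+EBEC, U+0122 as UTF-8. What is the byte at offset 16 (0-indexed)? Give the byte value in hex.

0xC4

U+8838B → 4-byte form F2 88 8E 8B at offsets 0–3.
U+94AF → 3-byte form E9 92 AF at offsets 4–6.
U+C73A6 → 4-byte form F3 87 8E A6 at offsets 7–10.
U+02EB → 2-byte form CB AB at offsets 11–12.
U+EBEC → 3-byte form EE AF AC at offsets 13–15.
U+0122 → 2-byte form C4 A2 at offsets 16–17.
Offset 16 falls in char 6's range; it's byte 1 of C4 A2 = 0xC4.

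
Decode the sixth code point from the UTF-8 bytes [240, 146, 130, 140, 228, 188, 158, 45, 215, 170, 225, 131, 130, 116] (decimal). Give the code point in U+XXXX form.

Offset 0: leading byte 0xF0 = 11110000 → 4-byte char #1 = F0 92 82 8C.
Offset 4: leading byte 0xE4 = 11100100 → 3-byte char #2 = E4 BC 9E.
Offset 7: leading byte 0x2D = 00101101 → 1-byte char #3 = 2D.
Offset 8: leading byte 0xD7 = 11010111 → 2-byte char #4 = D7 AA.
Offset 10: leading byte 0xE1 = 11100001 → 3-byte char #5 = E1 83 82.
Offset 13: leading byte 0x74 = 01110100 → 1-byte char #6 = 74.
Leading byte 0x74 = 01110100 matches 0xxxxxxx → 1-byte sequence.
Byte 1: 0x74 = 01110100, payload 1110100 (7 bits).
Concatenate: 1110100 = 0x74 (7 bits → U+0074).

U+0074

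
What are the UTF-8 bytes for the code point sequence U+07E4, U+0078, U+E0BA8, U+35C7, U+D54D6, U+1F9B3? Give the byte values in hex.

U+07E4: 2-byte form → DF A4.
U+0078: 1-byte form → 78.
U+E0BA8: 4-byte form → F3 A0 AE A8.
U+35C7: 3-byte form → E3 97 87.
U+D54D6: 4-byte form → F3 95 93 96.
U+1F9B3: 4-byte form → F0 9F A6 B3.
Concatenated (18 bytes): DF A4 78 F3 A0 AE A8 E3 97 87 F3 95 93 96 F0 9F A6 B3.

DF A4 78 F3 A0 AE A8 E3 97 87 F3 95 93 96 F0 9F A6 B3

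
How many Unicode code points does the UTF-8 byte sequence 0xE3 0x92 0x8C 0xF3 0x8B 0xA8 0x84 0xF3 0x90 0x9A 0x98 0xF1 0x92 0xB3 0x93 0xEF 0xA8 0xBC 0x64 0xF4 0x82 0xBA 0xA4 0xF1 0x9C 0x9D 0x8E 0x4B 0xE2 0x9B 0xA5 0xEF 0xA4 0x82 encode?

Byte at offset 0: 0xE3 = 11100011 → 3-byte char (#1). Advance 3.
Byte at offset 3: 0xF3 = 11110011 → 4-byte char (#2). Advance 4.
Byte at offset 7: 0xF3 = 11110011 → 4-byte char (#3). Advance 4.
Byte at offset 11: 0xF1 = 11110001 → 4-byte char (#4). Advance 4.
Byte at offset 15: 0xEF = 11101111 → 3-byte char (#5). Advance 3.
Byte at offset 18: 0x64 = 01100100 → 1-byte char (#6). Advance 1.
Byte at offset 19: 0xF4 = 11110100 → 4-byte char (#7). Advance 4.
Byte at offset 23: 0xF1 = 11110001 → 4-byte char (#8). Advance 4.
Byte at offset 27: 0x4B = 01001011 → 1-byte char (#9). Advance 1.
Byte at offset 28: 0xE2 = 11100010 → 3-byte char (#10). Advance 3.
Byte at offset 31: 0xEF = 11101111 → 3-byte char (#11). Advance 3.
Reached end at offset 34 after 11 code points.

11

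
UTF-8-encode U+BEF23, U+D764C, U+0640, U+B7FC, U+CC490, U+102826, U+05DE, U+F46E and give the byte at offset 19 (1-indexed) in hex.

1-indexed offset 19 is 0-indexed offset 18.
U+BEF23 → 4-byte form F2 BE BC A3 at offsets 0–3.
U+D764C → 4-byte form F3 97 99 8C at offsets 4–7.
U+0640 → 2-byte form D9 80 at offsets 8–9.
U+B7FC → 3-byte form EB 9F BC at offsets 10–12.
U+CC490 → 4-byte form F3 8C 92 90 at offsets 13–16.
U+102826 → 4-byte form F4 82 A0 A6 at offsets 17–20.
Offset 18 falls in char 6's range; it's byte 2 of F4 82 A0 A6 = 0x82.

0x82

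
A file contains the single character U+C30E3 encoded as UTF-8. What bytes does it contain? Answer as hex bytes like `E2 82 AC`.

U+C30E3 = 0xC30E3 = 798947 decimal. In range U+10000–U+10FFFF → 4-byte form: 11110xxx 10xxxxxx 10xxxxxx 10xxxxxx.
Binary (21 bits): 011000011000011100011.
Split 3+6+6+6: 011 | 000011 | 000011 | 100011.
Byte 1: 11110011 = 0xF3.
Byte 2: 10000011 = 0x83.
Byte 3: 10000011 = 0x83.
Byte 4: 10100011 = 0xA3.

F3 83 83 A3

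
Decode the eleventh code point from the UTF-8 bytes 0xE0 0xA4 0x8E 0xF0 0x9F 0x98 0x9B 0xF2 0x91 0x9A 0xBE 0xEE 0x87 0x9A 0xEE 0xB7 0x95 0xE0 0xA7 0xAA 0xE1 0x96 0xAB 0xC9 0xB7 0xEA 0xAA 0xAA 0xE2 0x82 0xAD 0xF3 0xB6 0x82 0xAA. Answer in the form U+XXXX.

Offset 0: leading byte 0xE0 = 11100000 → 3-byte char #1 = E0 A4 8E.
Offset 3: leading byte 0xF0 = 11110000 → 4-byte char #2 = F0 9F 98 9B.
Offset 7: leading byte 0xF2 = 11110010 → 4-byte char #3 = F2 91 9A BE.
Offset 11: leading byte 0xEE = 11101110 → 3-byte char #4 = EE 87 9A.
Offset 14: leading byte 0xEE = 11101110 → 3-byte char #5 = EE B7 95.
Offset 17: leading byte 0xE0 = 11100000 → 3-byte char #6 = E0 A7 AA.
Offset 20: leading byte 0xE1 = 11100001 → 3-byte char #7 = E1 96 AB.
Offset 23: leading byte 0xC9 = 11001001 → 2-byte char #8 = C9 B7.
Offset 25: leading byte 0xEA = 11101010 → 3-byte char #9 = EA AA AA.
Offset 28: leading byte 0xE2 = 11100010 → 3-byte char #10 = E2 82 AD.
Offset 31: leading byte 0xF3 = 11110011 → 4-byte char #11 = F3 B6 82 AA.
Leading byte 0xF3 = 11110011 matches 11110xxx → 4-byte sequence.
Byte 1: 0xF3 = 11110011, payload 011 (3 bits).
Byte 2: 0xB6 = 10110110 (10xxxxxx ✓), payload 110110.
Byte 3: 0x82 = 10000010 (10xxxxxx ✓), payload 000010.
Byte 4: 0xAA = 10101010 (10xxxxxx ✓), payload 101010.
Concatenate: 011110110000010101010 = 0xF60AA (21 bits → U+F60AA).

U+F60AA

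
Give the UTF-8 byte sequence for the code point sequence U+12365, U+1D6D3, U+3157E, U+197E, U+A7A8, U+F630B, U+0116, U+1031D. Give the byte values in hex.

F0 92 8D A5 F0 9D 9B 93 F0 B1 95 BE E1 A5 BE EA 9E A8 F3 B6 8C 8B C4 96 F0 90 8C 9D

U+12365: 4-byte form → F0 92 8D A5.
U+1D6D3: 4-byte form → F0 9D 9B 93.
U+3157E: 4-byte form → F0 B1 95 BE.
U+197E: 3-byte form → E1 A5 BE.
U+A7A8: 3-byte form → EA 9E A8.
U+F630B: 4-byte form → F3 B6 8C 8B.
U+0116: 2-byte form → C4 96.
U+1031D: 4-byte form → F0 90 8C 9D.
Concatenated (28 bytes): F0 92 8D A5 F0 9D 9B 93 F0 B1 95 BE E1 A5 BE EA 9E A8 F3 B6 8C 8B C4 96 F0 90 8C 9D.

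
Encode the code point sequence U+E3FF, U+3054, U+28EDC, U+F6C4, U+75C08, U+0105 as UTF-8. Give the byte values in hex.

U+E3FF: 3-byte form → EE 8F BF.
U+3054: 3-byte form → E3 81 94.
U+28EDC: 4-byte form → F0 A8 BB 9C.
U+F6C4: 3-byte form → EF 9B 84.
U+75C08: 4-byte form → F1 B5 B0 88.
U+0105: 2-byte form → C4 85.
Concatenated (19 bytes): EE 8F BF E3 81 94 F0 A8 BB 9C EF 9B 84 F1 B5 B0 88 C4 85.

EE 8F BF E3 81 94 F0 A8 BB 9C EF 9B 84 F1 B5 B0 88 C4 85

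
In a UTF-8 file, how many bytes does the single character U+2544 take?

U+2544 = 0x2544. UTF-8 uses 1 byte below 0x80, 2 below 0x800, 3 below 0x10000, 4 up to 0x10FFFF. 0x2544 is in U+0800–U+FFFF → 3 bytes.

3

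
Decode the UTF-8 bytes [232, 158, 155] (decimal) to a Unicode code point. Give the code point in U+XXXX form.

U+879B

Leading byte 0xE8 = 11101000 matches 1110xxxx → 3-byte sequence.
Byte 1: 0xE8 = 11101000, payload 1000 (4 bits).
Byte 2: 0x9E = 10011110 (10xxxxxx ✓), payload 011110.
Byte 3: 0x9B = 10011011 (10xxxxxx ✓), payload 011011.
Concatenate: 1000011110011011 = 0x879B (16 bits → U+879B).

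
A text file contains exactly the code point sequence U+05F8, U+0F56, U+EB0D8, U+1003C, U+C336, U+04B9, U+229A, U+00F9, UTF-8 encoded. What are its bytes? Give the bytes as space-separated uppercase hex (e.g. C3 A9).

D7 B8 E0 BD 96 F3 AB 83 98 F0 90 80 BC EC 8C B6 D2 B9 E2 8A 9A C3 B9

U+05F8: 2-byte form → D7 B8.
U+0F56: 3-byte form → E0 BD 96.
U+EB0D8: 4-byte form → F3 AB 83 98.
U+1003C: 4-byte form → F0 90 80 BC.
U+C336: 3-byte form → EC 8C B6.
U+04B9: 2-byte form → D2 B9.
U+229A: 3-byte form → E2 8A 9A.
U+00F9: 2-byte form → C3 B9.
Concatenated (23 bytes): D7 B8 E0 BD 96 F3 AB 83 98 F0 90 80 BC EC 8C B6 D2 B9 E2 8A 9A C3 B9.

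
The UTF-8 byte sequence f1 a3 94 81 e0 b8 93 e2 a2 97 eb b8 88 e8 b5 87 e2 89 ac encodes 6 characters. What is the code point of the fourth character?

Offset 0: leading byte 0xF1 = 11110001 → 4-byte char #1 = F1 A3 94 81.
Offset 4: leading byte 0xE0 = 11100000 → 3-byte char #2 = E0 B8 93.
Offset 7: leading byte 0xE2 = 11100010 → 3-byte char #3 = E2 A2 97.
Offset 10: leading byte 0xEB = 11101011 → 3-byte char #4 = EB B8 88.
Leading byte 0xEB = 11101011 matches 1110xxxx → 3-byte sequence.
Byte 1: 0xEB = 11101011, payload 1011 (4 bits).
Byte 2: 0xB8 = 10111000 (10xxxxxx ✓), payload 111000.
Byte 3: 0x88 = 10001000 (10xxxxxx ✓), payload 001000.
Concatenate: 1011111000001000 = 0xBE08 (16 bits → U+BE08).

U+BE08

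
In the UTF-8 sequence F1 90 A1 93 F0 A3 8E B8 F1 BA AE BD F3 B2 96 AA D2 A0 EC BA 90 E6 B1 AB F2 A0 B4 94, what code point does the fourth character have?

U+F25AA

Offset 0: leading byte 0xF1 = 11110001 → 4-byte char #1 = F1 90 A1 93.
Offset 4: leading byte 0xF0 = 11110000 → 4-byte char #2 = F0 A3 8E B8.
Offset 8: leading byte 0xF1 = 11110001 → 4-byte char #3 = F1 BA AE BD.
Offset 12: leading byte 0xF3 = 11110011 → 4-byte char #4 = F3 B2 96 AA.
Leading byte 0xF3 = 11110011 matches 11110xxx → 4-byte sequence.
Byte 1: 0xF3 = 11110011, payload 011 (3 bits).
Byte 2: 0xB2 = 10110010 (10xxxxxx ✓), payload 110010.
Byte 3: 0x96 = 10010110 (10xxxxxx ✓), payload 010110.
Byte 4: 0xAA = 10101010 (10xxxxxx ✓), payload 101010.
Concatenate: 011110010010110101010 = 0xF25AA (21 bits → U+F25AA).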